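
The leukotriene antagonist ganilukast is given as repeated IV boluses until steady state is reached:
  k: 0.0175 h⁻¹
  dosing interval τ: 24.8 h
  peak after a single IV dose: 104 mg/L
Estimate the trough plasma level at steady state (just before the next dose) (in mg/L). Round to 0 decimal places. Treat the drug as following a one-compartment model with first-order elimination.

191 mg/L

e^(−kτ) = e^(−0.01750 × 24.8) = 0.6479
Accumulation ratio R = 1 / (1 − e^(−kτ)) = 1 / (1 − 0.6479) = 2.840
Steady-state trough = C₀ × R × e^(−kτ) = 104 × 2.840 × 0.6479 = 191.4 mg/L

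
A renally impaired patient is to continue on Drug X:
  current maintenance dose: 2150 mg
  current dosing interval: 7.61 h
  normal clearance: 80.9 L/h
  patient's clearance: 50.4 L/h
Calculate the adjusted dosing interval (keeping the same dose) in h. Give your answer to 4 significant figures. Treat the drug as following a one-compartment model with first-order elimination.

12.22 h

To keep the same average steady-state level, dosing rate must scale with clearance.
CL ratio = 50.4 / 80.9 = 0.6230
New interval (same dose) = 7.61 / 0.6230 = 12.22 h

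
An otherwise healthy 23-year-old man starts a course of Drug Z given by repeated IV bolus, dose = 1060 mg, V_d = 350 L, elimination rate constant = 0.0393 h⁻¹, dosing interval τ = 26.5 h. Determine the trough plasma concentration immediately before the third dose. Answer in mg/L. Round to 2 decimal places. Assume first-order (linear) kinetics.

C₀ per dose = Dose / Vd = 1060 / 350 = 3.029 mg/L
Fraction remaining after one interval: r = e^(−kτ) = e^(−0.03930 × 26.5) = 0.3529
Before dose 3, 2 doses have been given (aged 1τ, 2τ).
C_trough = C₀ × (r + r²) = 3.029 × (0.3529 + 0.1245) = 1.446 mg/L

1.45 mg/L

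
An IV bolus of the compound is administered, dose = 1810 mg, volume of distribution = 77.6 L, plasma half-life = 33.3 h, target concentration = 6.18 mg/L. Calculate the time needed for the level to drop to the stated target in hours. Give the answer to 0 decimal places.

C₀ = Dose / Vd = 1810 / 77.6 = 23.32 mg/L
k = ln2 / t½ = 0.693147 / 33.3 = 0.02082 h⁻¹
t = ln(C₀ / C) / k = ln(23.32 / 6.18) / 0.02082
  = ln(3.773) / 0.02082 = 1.328 / 0.02082 = 63.78 h

64 h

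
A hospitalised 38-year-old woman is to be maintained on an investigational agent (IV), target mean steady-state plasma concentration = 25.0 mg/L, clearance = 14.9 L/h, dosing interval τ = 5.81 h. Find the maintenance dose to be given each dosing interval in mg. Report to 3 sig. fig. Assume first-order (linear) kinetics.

2160 mg

At steady state, Dose/τ = Css × CL.
Dose = Css × CL × τ = 25.0 × 14.90 × 5.81 = 2164 mg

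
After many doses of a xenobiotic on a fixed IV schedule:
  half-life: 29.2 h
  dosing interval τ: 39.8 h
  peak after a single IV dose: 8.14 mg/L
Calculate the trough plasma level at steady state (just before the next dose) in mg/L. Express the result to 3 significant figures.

k = ln2 / t½ = 0.693147 / 29.2 = 0.02374 h⁻¹
e^(−kτ) = e^(−0.02374 × 39.8) = 0.3887
Accumulation ratio R = 1 / (1 − e^(−kτ)) = 1 / (1 − 0.3887) = 1.636
Steady-state trough = C₀ × R × e^(−kτ) = 8.14 × 1.636 × 0.3887 = 5.176 mg/L

5.18 mg/L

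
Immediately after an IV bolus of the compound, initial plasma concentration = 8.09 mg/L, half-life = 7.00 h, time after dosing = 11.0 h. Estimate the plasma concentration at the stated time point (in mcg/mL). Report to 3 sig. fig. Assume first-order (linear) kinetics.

k = ln2 / t½ = 0.693147 / 7.00 = 0.09902 h⁻¹
C = C₀ · e^(−k·t) = 8.090 × e^(−0.09902 × 11.0)
  = 8.090 × 0.3365 = 2.722 mg/L
(2.722 mg/L = 2.722 mcg/mL)

2.72 mcg/mL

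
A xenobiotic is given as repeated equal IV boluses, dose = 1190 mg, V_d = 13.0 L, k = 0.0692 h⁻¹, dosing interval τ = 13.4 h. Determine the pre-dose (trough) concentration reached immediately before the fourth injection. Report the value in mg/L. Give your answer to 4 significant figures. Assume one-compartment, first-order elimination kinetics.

56.21 mg/L

C₀ per dose = Dose / Vd = 1190 / 13.0 = 91.54 mg/L
Fraction remaining after one interval: r = e^(−kτ) = e^(−0.06920 × 13.4) = 0.3956
Before dose 4, 3 doses have been given (aged 1τ, 2τ, 3τ).
C_trough = C₀ × (r + r² + … + r^3) = C₀ × r(1−r^3)/(1−r)
        = 91.54 × 0.3956 × (1 − 0.06191) / (1 − 0.3956) = 56.21 mg/L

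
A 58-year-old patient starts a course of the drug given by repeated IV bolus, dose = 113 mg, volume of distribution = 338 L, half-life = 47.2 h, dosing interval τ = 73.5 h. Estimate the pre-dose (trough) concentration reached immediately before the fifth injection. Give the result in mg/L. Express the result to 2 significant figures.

C₀ per dose = Dose / Vd = 113 / 338 = 0.3343 mg/L
k = ln2 / t½ = 0.693147 / 47.2 = 0.01469 h⁻¹
Fraction remaining after one interval: r = e^(−kτ) = e^(−0.01469 × 73.5) = 0.3397
Before dose 5, 4 doses have been given (aged 1τ, 2τ, 3τ, 4τ).
C_trough = C₀ × (r + r² + … + r^4) = C₀ × r(1−r^4)/(1−r)
        = 0.3343 × 0.3397 × (1 − 0.01332) / (1 − 0.3397) = 0.1697 mg/L

0.17 mg/L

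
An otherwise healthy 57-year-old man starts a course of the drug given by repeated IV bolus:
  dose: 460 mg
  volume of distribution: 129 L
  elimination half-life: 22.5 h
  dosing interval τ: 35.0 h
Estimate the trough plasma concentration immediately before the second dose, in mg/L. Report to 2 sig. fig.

C₀ per dose = Dose / Vd = 460 / 129 = 3.566 mg/L
k = ln2 / t½ = 0.693147 / 22.5 = 0.03081 h⁻¹
Fraction remaining after one interval: r = e^(−kτ) = e^(−0.03081 × 35.0) = 0.3402
Before dose 2, 1 dose has been given (aged 1τ).
C_trough = C₀ × r = 3.566 × 0.3402 = 1.213 mg/L

1.2 mg/L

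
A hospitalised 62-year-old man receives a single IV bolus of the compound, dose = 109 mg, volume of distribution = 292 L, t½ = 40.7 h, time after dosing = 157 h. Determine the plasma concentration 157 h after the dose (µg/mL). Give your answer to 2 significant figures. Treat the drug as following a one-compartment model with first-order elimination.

C₀ = Dose / Vd = 109.0 / 292 = 0.3733 mg/L
k = ln2 / t½ = 0.693147 / 40.7 = 0.01703 h⁻¹
C = C₀ · e^(−k·t) = 0.3733 × e^(−0.01703 × 157)
  = 0.3733 × 0.06900 = 0.02576 mg/L
(0.02576 mg/L = 0.02576 µg/mL)

0.026 µg/mL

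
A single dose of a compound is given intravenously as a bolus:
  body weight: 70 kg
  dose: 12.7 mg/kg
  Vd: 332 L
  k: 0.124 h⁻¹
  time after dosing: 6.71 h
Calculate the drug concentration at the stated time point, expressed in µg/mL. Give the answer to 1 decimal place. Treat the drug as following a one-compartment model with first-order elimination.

1.2 µg/mL

Total dose = 12.7 × 70 = 889.0 mg
C₀ = Dose / Vd = 889.0 / 332 = 2.678 mg/L
C = C₀ · e^(−k·t) = 2.678 × e^(−0.1240 × 6.71)
  = 2.678 × 0.4352 = 1.165 mg/L
(1.165 mg/L = 1.165 µg/mL)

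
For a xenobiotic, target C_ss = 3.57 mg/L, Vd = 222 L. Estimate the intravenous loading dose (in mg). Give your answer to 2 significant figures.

790 mg

LD = Css × Vd = 3.57 × 222 = 792.5 mg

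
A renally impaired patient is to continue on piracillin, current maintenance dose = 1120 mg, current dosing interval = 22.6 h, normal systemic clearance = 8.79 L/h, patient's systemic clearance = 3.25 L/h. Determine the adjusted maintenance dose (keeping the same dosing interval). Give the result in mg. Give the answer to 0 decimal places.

414 mg

To keep the same average steady-state level, dosing rate must scale with clearance.
CL ratio = 3.25 / 8.79 = 0.3697
New dose (same interval) = 1120 × 0.3697 = 414.1 mg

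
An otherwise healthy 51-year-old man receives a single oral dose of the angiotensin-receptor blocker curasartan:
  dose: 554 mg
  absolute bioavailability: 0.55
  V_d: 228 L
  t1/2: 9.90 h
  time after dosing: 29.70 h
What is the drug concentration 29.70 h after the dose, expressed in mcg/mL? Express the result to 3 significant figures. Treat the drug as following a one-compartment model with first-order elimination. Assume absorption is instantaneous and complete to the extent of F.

0.167 mcg/mL

Amount reaching circulation = F × Dose = 0.55 × 554.0 = 304.7 mg
C₀ = F·Dose / Vd = 304.7 / 228 = 1.336 mg/L
k = ln2 / t½ = 0.693147 / 9.90 = 0.07001 h⁻¹
t / t½ = 29.70 / 9.90 = 3 half-lives
C = C₀ × (1/2)^3 = 1.336 × 0.1250 = 0.1670 mg/L
(0.1670 mg/L = 0.1670 mcg/mL)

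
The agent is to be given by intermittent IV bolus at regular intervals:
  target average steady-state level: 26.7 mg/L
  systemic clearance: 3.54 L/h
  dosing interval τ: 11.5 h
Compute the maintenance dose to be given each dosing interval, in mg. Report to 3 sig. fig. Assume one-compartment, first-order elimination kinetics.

1090 mg

At steady state, Dose/τ = Css × CL.
Dose = Css × CL × τ = 26.7 × 3.540 × 11.5 = 1087 mg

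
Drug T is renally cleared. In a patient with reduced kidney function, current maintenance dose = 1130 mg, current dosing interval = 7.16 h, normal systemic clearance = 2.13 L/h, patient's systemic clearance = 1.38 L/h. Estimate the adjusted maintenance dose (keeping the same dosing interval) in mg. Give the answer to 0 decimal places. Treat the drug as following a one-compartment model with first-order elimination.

732 mg

To keep the same average steady-state level, dosing rate must scale with clearance.
CL ratio = 1.38 / 2.13 = 0.6479
New dose (same interval) = 1130 × 0.6479 = 732.1 mg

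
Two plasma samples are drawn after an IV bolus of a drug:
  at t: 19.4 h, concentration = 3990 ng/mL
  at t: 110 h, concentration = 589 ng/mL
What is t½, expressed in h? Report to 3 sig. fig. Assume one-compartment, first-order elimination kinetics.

32.8 h

k = ln(C₁/C₂) / (t₂ − t₁) = ln(3990/589) / (110 − 19.4)
  = 1.913 / 90.60 = 0.02111 h⁻¹
t½ = ln2 / k = 0.693147 / 0.02111 = 32.84 h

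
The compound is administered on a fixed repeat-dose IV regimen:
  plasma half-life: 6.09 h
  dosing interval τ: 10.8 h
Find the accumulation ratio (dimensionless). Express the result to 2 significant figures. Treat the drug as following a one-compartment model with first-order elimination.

1.4

k = ln2 / t½ = 0.693147 / 6.09 = 0.1138 h⁻¹
e^(−kτ) = e^(−0.1138 × 10.8) = 0.2926
Accumulation ratio R = 1 / (1 − e^(−kτ)) = 1 / (1 − 0.2926) = 1.414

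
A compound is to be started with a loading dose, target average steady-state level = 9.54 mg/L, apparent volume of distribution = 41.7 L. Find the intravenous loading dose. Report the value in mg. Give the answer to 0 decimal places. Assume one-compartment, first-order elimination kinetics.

LD = Css × Vd = 9.54 × 41.7 = 397.8 mg

398 mg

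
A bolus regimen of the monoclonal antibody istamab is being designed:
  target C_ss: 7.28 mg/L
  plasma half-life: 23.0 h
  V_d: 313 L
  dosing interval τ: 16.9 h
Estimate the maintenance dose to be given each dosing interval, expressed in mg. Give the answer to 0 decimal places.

1161 mg

k = ln2 / t½ = 0.693147 / 23.0 = 0.03014 h⁻¹
CL = k × Vd = 0.03014 × 313 = 9.434 L/h
At steady state, Dose/τ = Css × CL.
Dose = Css × CL × τ = 7.28 × 9.434 × 16.9 = 1161 mg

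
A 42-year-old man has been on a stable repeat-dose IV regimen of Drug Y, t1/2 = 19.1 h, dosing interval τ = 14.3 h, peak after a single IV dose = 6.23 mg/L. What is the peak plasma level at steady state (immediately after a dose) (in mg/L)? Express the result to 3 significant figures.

k = ln2 / t½ = 0.693147 / 19.1 = 0.03629 h⁻¹
e^(−kτ) = e^(−0.03629 × 14.3) = 0.5951
Accumulation ratio R = 1 / (1 − e^(−kτ)) = 1 / (1 − 0.5951) = 2.470
Steady-state peak = C₀ × R = 6.23 × 2.470 = 15.39 mg/L

15.4 mg/L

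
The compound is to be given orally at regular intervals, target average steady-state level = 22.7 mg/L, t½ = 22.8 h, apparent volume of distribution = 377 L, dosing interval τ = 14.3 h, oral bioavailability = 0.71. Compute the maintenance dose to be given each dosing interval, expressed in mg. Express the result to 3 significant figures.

k = ln2 / t½ = 0.693147 / 22.8 = 0.03040 h⁻¹
CL = k × Vd = 0.03040 × 377 = 11.46 L/h
At steady state, F × (Dose/τ) = Css × CL.
Dose = Css × CL × τ / F = 22.7 × 11.46 × 14.3 / 0.71 = 5239 mg

5240 mg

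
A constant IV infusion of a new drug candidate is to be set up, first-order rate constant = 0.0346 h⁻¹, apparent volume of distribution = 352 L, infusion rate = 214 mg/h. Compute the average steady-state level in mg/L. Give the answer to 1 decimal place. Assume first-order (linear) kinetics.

CL = k × Vd = 0.03460 × 352 = 12.18 L/h
At steady state Css = R₀ / CL = 214 / 12.18 = 17.57 mg/L

17.6 mg/L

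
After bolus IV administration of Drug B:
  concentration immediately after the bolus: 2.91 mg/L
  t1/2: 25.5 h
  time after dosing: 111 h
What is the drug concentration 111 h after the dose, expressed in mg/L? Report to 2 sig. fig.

k = ln2 / t½ = 0.693147 / 25.5 = 0.02718 h⁻¹
C = C₀ · e^(−k·t) = 2.910 × e^(−0.02718 × 111)
  = 2.910 × 0.04895 = 0.1424 mg/L

0.14 mg/L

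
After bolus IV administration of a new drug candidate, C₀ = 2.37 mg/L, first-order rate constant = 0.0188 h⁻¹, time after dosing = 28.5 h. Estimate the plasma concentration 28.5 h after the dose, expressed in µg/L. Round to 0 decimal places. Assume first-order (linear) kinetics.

1387 µg/L

C = C₀ · e^(−k·t) = 2.370 × e^(−0.01880 × 28.5)
  = 2.370 × 0.5852 = 1.387 mg/L
Convert: 1.387 mg/L × 1000 = 1387 µg/L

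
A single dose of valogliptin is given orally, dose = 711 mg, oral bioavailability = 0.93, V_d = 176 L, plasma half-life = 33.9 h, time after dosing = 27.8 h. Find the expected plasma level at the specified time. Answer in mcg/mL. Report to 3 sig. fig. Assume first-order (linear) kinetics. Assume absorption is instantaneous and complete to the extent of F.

2.13 mcg/mL

Amount reaching circulation = F × Dose = 0.93 × 711.0 = 661.2 mg
C₀ = F·Dose / Vd = 661.2 / 176 = 3.757 mg/L
k = ln2 / t½ = 0.693147 / 33.9 = 0.02045 h⁻¹
C = C₀ · e^(−k·t) = 3.757 × e^(−0.02045 × 27.8)
  = 3.757 × 0.5664 = 2.128 mg/L
(2.128 mg/L = 2.128 mcg/mL)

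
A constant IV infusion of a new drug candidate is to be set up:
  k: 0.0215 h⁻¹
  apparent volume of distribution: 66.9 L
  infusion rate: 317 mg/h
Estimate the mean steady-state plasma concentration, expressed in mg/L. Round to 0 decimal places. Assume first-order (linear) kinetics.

220 mg/L

CL = k × Vd = 0.02150 × 66.9 = 1.438 L/h
At steady state Css = R₀ / CL = 317 / 1.438 = 220.4 mg/L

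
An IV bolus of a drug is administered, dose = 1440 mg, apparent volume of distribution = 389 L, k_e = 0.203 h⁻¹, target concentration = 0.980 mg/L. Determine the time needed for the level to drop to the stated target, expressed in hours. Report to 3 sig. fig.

6.55 h

C₀ = Dose / Vd = 1440 / 389 = 3.702 mg/L
t = ln(C₀ / C) / k = ln(3.702 / 0.980) / 0.2030
  = ln(3.778) / 0.2030 = 1.329 / 0.2030 = 6.547 h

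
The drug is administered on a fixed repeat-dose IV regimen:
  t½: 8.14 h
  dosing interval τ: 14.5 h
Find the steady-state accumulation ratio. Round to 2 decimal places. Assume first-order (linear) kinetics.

k = ln2 / t½ = 0.693147 / 8.14 = 0.08515 h⁻¹
e^(−kτ) = e^(−0.08515 × 14.5) = 0.2909
Accumulation ratio R = 1 / (1 − e^(−kτ)) = 1 / (1 − 0.2909) = 1.410

1.41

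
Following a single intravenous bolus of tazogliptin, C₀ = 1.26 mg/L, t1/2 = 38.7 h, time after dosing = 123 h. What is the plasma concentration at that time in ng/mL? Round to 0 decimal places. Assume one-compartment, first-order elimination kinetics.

139 ng/mL

k = ln2 / t½ = 0.693147 / 38.7 = 0.01791 h⁻¹
C = C₀ · e^(−k·t) = 1.260 × e^(−0.01791 × 123)
  = 1.260 × 0.1105 = 0.1392 mg/L
Convert: 0.1392 mg/L × 1000 = 139.2 ng/mL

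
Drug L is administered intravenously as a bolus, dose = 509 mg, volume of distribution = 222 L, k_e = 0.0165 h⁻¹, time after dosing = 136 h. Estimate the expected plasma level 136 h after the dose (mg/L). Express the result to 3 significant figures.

C₀ = Dose / Vd = 509.0 / 222 = 2.293 mg/L
C = C₀ · e^(−k·t) = 2.293 × e^(−0.01650 × 136)
  = 2.293 × 0.1060 = 0.2431 mg/L

0.243 mg/L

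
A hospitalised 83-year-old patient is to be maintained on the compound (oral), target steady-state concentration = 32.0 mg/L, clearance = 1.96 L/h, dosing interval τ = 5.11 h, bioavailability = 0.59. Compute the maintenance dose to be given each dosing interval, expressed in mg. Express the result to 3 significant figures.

543 mg

At steady state, F × (Dose/τ) = Css × CL.
Dose = Css × CL × τ / F = 32.0 × 1.960 × 5.11 / 0.59 = 543.2 mg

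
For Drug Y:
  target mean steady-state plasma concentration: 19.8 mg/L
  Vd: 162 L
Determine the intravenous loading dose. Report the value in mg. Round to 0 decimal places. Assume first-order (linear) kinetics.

LD = Css × Vd = 19.8 × 162 = 3208 mg

3208 mg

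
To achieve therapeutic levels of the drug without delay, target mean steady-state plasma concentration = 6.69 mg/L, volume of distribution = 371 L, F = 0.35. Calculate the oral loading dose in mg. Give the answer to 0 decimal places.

7091 mg

LD = Css × Vd / F = 6.69 × 371 / 0.35 = 7091 mg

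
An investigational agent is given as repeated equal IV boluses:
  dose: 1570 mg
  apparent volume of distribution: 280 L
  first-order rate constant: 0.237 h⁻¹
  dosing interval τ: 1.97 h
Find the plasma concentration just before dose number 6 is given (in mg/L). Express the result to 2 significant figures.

8.5 mg/L

C₀ per dose = Dose / Vd = 1570 / 280 = 5.607 mg/L
Fraction remaining after one interval: r = e^(−kτ) = e^(−0.2370 × 1.97) = 0.6269
Before dose 6, 5 doses have been given (aged 1τ, 2τ, 3τ, 4τ, 5τ).
C_trough = C₀ × (r + r² + … + r^5) = C₀ × r(1−r^5)/(1−r)
        = 5.607 × 0.6269 × (1 − 0.09683) / (1 − 0.6269) = 8.509 mg/L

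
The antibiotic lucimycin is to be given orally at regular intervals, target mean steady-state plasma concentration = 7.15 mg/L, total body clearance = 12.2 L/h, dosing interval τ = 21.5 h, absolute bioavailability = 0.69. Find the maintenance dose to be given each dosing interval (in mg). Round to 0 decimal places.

2718 mg

At steady state, F × (Dose/τ) = Css × CL.
Dose = Css × CL × τ / F = 7.15 × 12.20 × 21.5 / 0.69 = 2718 mg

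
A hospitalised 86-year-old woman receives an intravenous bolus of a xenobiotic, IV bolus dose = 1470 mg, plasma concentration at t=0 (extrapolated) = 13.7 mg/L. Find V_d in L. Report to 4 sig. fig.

107.3 L

Vd = Dose / C₀ = 1470 / 13.7 = 107.3 L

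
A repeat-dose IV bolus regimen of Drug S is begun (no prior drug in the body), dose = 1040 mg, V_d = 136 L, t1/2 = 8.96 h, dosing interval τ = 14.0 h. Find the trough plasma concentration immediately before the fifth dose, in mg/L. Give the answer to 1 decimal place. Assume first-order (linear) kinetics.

C₀ per dose = Dose / Vd = 1040 / 136 = 7.647 mg/L
k = ln2 / t½ = 0.693147 / 8.96 = 0.07736 h⁻¹
Fraction remaining after one interval: r = e^(−kτ) = e^(−0.07736 × 14.0) = 0.3386
Before dose 5, 4 doses have been given (aged 1τ, 2τ, 3τ, 4τ).
C_trough = C₀ × (r + r² + … + r^4) = C₀ × r(1−r^4)/(1−r)
        = 7.647 × 0.3386 × (1 − 0.01314) / (1 − 0.3386) = 3.863 mg/L

3.9 mg/L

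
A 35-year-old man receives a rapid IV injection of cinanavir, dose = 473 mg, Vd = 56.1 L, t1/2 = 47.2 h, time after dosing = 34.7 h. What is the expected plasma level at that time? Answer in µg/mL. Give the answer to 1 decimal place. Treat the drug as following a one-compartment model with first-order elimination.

C₀ = Dose / Vd = 473.0 / 56.1 = 8.431 mg/L
k = ln2 / t½ = 0.693147 / 47.2 = 0.01469 h⁻¹
C = C₀ · e^(−k·t) = 8.431 × e^(−0.01469 × 34.7)
  = 8.431 × 0.6006 = 5.064 mg/L
(5.064 mg/L = 5.064 µg/mL)

5.1 µg/mL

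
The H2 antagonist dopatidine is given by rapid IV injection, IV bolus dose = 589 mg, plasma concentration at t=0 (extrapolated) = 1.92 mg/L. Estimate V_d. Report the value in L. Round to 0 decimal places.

Vd = Dose / C₀ = 589.0 / 1.92 = 306.8 L

307 L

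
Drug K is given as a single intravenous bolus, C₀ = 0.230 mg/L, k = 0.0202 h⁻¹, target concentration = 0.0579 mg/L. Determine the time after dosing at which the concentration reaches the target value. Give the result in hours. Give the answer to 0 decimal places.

t = ln(C₀ / C) / k = ln(0.2300 / 0.0579) / 0.02020
  = ln(3.972) / 0.02020 = 1.379 / 0.02020 = 68.27 h

68 h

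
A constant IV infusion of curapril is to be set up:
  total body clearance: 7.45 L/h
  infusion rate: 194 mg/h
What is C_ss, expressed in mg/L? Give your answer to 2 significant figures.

At steady state Css = R₀ / CL = 194 / 7.450 = 26.04 mg/L

26 mg/L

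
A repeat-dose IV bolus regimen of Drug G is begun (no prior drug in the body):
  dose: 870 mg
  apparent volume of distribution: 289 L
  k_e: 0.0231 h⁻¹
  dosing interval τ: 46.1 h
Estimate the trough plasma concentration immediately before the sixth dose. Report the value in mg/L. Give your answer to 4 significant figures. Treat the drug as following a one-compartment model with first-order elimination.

C₀ per dose = Dose / Vd = 870 / 289 = 3.010 mg/L
Fraction remaining after one interval: r = e^(−kτ) = e^(−0.02310 × 46.1) = 0.3448
Before dose 6, 5 doses have been given (aged 1τ, 2τ, 3τ, 4τ, 5τ).
C_trough = C₀ × (r + r² + … + r^5) = C₀ × r(1−r^5)/(1−r)
        = 3.010 × 0.3448 × (1 − 0.004873) / (1 − 0.3448) = 1.576 mg/L

1.576 mg/L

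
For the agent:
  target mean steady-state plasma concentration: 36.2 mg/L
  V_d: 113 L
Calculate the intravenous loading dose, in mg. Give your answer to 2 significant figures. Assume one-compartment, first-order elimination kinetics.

LD = Css × Vd = 36.2 × 113 = 4091 mg

4100 mg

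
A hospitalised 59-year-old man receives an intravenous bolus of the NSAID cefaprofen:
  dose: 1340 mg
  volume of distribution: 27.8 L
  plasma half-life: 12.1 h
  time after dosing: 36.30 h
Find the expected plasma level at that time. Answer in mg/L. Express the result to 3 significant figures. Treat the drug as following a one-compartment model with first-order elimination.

C₀ = Dose / Vd = 1340 / 27.8 = 48.20 mg/L
k = ln2 / t½ = 0.693147 / 12.1 = 0.05728 h⁻¹
t / t½ = 36.30 / 12.1 = 3 half-lives
C = C₀ × (1/2)^3 = 48.20 × 0.1250 = 6.025 mg/L

6.03 mg/L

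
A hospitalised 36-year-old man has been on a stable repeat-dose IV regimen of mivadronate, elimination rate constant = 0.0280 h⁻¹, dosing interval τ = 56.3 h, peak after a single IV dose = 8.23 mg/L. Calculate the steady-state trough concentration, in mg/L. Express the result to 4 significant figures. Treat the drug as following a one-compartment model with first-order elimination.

e^(−kτ) = e^(−0.02800 × 56.3) = 0.2067
Accumulation ratio R = 1 / (1 − e^(−kτ)) = 1 / (1 − 0.2067) = 1.261
Steady-state trough = C₀ × R × e^(−kτ) = 8.23 × 1.261 × 0.2067 = 2.145 mg/L

2.145 mg/L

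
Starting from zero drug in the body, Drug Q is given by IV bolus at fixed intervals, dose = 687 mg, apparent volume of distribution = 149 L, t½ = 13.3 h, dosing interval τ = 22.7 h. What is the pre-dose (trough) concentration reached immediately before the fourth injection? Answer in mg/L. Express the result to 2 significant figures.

2.0 mg/L

C₀ per dose = Dose / Vd = 687 / 149 = 4.611 mg/L
k = ln2 / t½ = 0.693147 / 13.3 = 0.05212 h⁻¹
Fraction remaining after one interval: r = e^(−kτ) = e^(−0.05212 × 22.7) = 0.3063
Before dose 4, 3 doses have been given (aged 1τ, 2τ, 3τ).
C_trough = C₀ × (r + r² + … + r^3) = C₀ × r(1−r^3)/(1−r)
        = 4.611 × 0.3063 × (1 − 0.02874) / (1 − 0.3063) = 1.977 mg/L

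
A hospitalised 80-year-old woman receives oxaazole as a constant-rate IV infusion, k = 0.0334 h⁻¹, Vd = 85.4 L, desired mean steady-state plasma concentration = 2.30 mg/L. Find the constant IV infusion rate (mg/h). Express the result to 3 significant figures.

6.56 mg/h

CL = k × Vd = 0.03340 × 85.4 = 2.852 L/h
At steady state, infusion rate R₀ = Css × CL = 2.30 × 2.852 = 6.560 mg/h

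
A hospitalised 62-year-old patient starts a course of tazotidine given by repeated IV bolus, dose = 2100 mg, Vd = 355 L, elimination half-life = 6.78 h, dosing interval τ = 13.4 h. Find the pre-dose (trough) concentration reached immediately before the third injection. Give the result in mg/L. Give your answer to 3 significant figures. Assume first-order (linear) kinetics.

1.89 mg/L

C₀ per dose = Dose / Vd = 2100 / 355 = 5.915 mg/L
k = ln2 / t½ = 0.693147 / 6.78 = 0.1022 h⁻¹
Fraction remaining after one interval: r = e^(−kτ) = e^(−0.1022 × 13.4) = 0.2542
Before dose 3, 2 doses have been given (aged 1τ, 2τ).
C_trough = C₀ × (r + r²) = 5.915 × (0.2542 + 0.06462) = 1.886 mg/L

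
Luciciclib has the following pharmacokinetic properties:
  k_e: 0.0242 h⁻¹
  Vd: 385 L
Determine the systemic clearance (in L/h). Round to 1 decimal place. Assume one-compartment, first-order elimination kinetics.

9.3 L/h

CL = k × Vd = 0.0242 × 385 = 9.317 L/h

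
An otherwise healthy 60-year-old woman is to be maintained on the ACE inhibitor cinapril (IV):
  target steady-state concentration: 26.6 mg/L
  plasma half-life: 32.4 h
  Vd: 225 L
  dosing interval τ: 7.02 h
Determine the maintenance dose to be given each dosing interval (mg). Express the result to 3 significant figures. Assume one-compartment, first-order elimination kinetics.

k = ln2 / t½ = 0.693147 / 32.4 = 0.02139 h⁻¹
CL = k × Vd = 0.02139 × 225 = 4.813 L/h
At steady state, Dose/τ = Css × CL.
Dose = Css × CL × τ = 26.6 × 4.813 × 7.02 = 898.7 mg

899 mg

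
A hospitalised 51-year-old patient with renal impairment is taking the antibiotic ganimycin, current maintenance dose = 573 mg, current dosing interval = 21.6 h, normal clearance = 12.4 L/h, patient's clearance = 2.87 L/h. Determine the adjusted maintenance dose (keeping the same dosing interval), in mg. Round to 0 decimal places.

133 mg

To keep the same average steady-state level, dosing rate must scale with clearance.
CL ratio = 2.87 / 12.4 = 0.2315
New dose (same interval) = 573 × 0.2315 = 132.6 mg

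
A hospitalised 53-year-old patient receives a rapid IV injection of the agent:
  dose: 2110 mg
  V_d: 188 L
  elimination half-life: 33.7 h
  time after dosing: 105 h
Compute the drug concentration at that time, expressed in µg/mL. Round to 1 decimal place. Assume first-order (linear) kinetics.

1.3 µg/mL

C₀ = Dose / Vd = 2110 / 188 = 11.22 mg/L
k = ln2 / t½ = 0.693147 / 33.7 = 0.02057 h⁻¹
C = C₀ · e^(−k·t) = 11.22 × e^(−0.02057 × 105)
  = 11.22 × 0.1153 = 1.294 mg/L
(1.294 mg/L = 1.294 µg/mL)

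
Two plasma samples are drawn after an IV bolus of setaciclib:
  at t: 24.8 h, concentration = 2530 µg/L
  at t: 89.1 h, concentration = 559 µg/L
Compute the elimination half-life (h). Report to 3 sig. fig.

29.5 h

k = ln(C₁/C₂) / (t₂ − t₁) = ln(2530/559) / (89.1 − 24.8)
  = 1.510 / 64.30 = 0.02348 h⁻¹
t½ = ln2 / k = 0.693147 / 0.02348 = 29.52 h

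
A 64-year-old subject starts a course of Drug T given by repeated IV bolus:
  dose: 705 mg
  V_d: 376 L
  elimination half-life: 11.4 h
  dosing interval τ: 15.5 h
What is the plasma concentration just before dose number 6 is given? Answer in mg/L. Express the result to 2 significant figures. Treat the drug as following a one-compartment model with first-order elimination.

1.2 mg/L

C₀ per dose = Dose / Vd = 705 / 376 = 1.875 mg/L
k = ln2 / t½ = 0.693147 / 11.4 = 0.06080 h⁻¹
Fraction remaining after one interval: r = e^(−kτ) = e^(−0.06080 × 15.5) = 0.3897
Before dose 6, 5 doses have been given (aged 1τ, 2τ, 3τ, 4τ, 5τ).
C_trough = C₀ × (r + r² + … + r^5) = C₀ × r(1−r^5)/(1−r)
        = 1.875 × 0.3897 × (1 − 0.008988) / (1 − 0.3897) = 1.186 mg/L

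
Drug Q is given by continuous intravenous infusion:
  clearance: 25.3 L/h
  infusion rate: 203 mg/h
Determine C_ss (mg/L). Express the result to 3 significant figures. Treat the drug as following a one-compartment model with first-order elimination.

8.02 mg/L

At steady state Css = R₀ / CL = 203 / 25.30 = 8.024 mg/L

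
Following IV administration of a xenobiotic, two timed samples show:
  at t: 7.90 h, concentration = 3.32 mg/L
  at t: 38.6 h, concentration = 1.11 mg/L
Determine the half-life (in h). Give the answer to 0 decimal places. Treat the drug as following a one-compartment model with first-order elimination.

k = ln(C₁/C₂) / (t₂ − t₁) = ln(3.32/1.11) / (38.6 − 7.90)
  = 1.096 / 30.70 = 0.03570 h⁻¹
t½ = ln2 / k = 0.693147 / 0.03570 = 19.42 h

19 h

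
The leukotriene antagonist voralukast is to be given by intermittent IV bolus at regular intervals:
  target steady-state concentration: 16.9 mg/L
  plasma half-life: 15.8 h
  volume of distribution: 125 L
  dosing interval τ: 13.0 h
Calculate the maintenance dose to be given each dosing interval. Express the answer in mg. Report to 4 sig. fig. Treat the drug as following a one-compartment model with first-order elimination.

1205 mg

k = ln2 / t½ = 0.693147 / 15.8 = 0.04387 h⁻¹
CL = k × Vd = 0.04387 × 125 = 5.484 L/h
At steady state, Dose/τ = Css × CL.
Dose = Css × CL × τ = 16.9 × 5.484 × 13.0 = 1205 mg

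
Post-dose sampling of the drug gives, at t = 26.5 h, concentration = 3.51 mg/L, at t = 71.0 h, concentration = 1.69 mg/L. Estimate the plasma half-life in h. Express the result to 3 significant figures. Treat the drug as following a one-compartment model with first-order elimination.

k = ln(C₁/C₂) / (t₂ − t₁) = ln(3.51/1.69) / (71.0 − 26.5)
  = 0.7309 / 44.50 = 0.01642 h⁻¹
t½ = ln2 / k = 0.693147 / 0.01642 = 42.21 h

42.2 h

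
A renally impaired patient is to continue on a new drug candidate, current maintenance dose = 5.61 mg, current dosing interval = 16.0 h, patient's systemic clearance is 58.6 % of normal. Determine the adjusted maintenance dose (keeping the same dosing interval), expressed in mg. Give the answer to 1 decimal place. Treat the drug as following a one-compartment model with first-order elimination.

3.3 mg

To keep the same average steady-state level, dosing rate must scale with clearance.
CL ratio = 58.6 / 100 = 0.5860
New dose (same interval) = 5.61 × 0.5860 = 3.287 mg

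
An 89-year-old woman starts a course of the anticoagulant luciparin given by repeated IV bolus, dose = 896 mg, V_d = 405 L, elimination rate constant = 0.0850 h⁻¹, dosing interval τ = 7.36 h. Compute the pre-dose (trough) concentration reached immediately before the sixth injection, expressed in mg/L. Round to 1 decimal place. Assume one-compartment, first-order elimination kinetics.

C₀ per dose = Dose / Vd = 896 / 405 = 2.212 mg/L
Fraction remaining after one interval: r = e^(−kτ) = e^(−0.08500 × 7.36) = 0.5349
Before dose 6, 5 doses have been given (aged 1τ, 2τ, 3τ, 4τ, 5τ).
C_trough = C₀ × (r + r² + … + r^5) = C₀ × r(1−r^5)/(1−r)
        = 2.212 × 0.5349 × (1 − 0.04379) / (1 − 0.5349) = 2.433 mg/L

2.4 mg/L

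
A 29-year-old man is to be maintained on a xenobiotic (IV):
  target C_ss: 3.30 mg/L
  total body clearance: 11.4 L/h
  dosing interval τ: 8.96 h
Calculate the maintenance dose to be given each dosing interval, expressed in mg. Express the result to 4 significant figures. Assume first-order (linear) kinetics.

At steady state, Dose/τ = Css × CL.
Dose = Css × CL × τ = 3.30 × 11.40 × 8.96 = 337.1 mg

337.1 mg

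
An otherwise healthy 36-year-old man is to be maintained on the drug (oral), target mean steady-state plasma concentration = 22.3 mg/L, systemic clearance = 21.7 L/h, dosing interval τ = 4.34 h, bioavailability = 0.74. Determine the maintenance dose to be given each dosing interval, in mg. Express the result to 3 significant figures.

At steady state, F × (Dose/τ) = Css × CL.
Dose = Css × CL × τ / F = 22.3 × 21.70 × 4.34 / 0.74 = 2838 mg

2840 mg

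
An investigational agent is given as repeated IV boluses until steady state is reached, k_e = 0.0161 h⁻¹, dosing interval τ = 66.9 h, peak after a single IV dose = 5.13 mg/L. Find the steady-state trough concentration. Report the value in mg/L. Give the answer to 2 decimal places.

2.65 mg/L

e^(−kτ) = e^(−0.01610 × 66.9) = 0.3406
Accumulation ratio R = 1 / (1 − e^(−kτ)) = 1 / (1 − 0.3406) = 1.517
Steady-state trough = C₀ × R × e^(−kτ) = 5.13 × 1.517 × 0.3406 = 2.651 mg/L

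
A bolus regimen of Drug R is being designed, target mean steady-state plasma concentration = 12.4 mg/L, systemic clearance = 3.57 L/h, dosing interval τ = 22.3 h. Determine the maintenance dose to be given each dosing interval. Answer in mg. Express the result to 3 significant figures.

At steady state, Dose/τ = Css × CL.
Dose = Css × CL × τ = 12.4 × 3.570 × 22.3 = 987.2 mg

987 mg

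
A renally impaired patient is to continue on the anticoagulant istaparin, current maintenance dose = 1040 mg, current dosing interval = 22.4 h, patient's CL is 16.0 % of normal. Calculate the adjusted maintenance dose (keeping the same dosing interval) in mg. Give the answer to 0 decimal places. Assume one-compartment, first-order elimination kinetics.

To keep the same average steady-state level, dosing rate must scale with clearance.
CL ratio = 16.0 / 100 = 0.1600
New dose (same interval) = 1040 × 0.1600 = 166.4 mg

166 mg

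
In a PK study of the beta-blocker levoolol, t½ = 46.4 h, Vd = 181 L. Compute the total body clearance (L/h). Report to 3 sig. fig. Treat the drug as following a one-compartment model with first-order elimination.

2.70 L/h

k = ln2 / t½ = 0.693147 / 46.4 = 0.01494 h⁻¹
CL = k × Vd = 0.01494 × 181 = 2.704 L/h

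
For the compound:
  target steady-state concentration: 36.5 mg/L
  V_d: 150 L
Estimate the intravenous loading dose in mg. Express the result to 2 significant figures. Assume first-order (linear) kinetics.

5500 mg

LD = Css × Vd = 36.5 × 150 = 5475 mg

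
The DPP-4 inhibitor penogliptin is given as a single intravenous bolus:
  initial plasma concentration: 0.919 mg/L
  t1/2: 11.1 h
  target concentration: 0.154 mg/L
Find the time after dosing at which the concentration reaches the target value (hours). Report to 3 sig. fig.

k = ln2 / t½ = 0.693147 / 11.1 = 0.06245 h⁻¹
t = ln(C₀ / C) / k = ln(0.9190 / 0.154) / 0.06245
  = ln(5.968) / 0.06245 = 1.786 / 0.06245 = 28.60 h

28.6 h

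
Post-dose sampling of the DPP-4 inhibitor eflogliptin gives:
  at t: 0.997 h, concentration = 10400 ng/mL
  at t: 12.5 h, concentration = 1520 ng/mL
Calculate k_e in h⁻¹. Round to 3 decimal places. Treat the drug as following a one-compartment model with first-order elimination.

k = ln(C₁/C₂) / (t₂ − t₁) = ln(10400/1520) / (12.5 − 0.997)
  = 1.923 / 11.50 = 0.1672 h⁻¹

0.167 h⁻¹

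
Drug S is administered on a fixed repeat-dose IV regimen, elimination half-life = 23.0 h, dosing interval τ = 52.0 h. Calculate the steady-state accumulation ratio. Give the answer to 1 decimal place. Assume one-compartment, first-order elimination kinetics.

1.3

k = ln2 / t½ = 0.693147 / 23.0 = 0.03014 h⁻¹
e^(−kτ) = e^(−0.03014 × 52.0) = 0.2086
Accumulation ratio R = 1 / (1 − e^(−kτ)) = 1 / (1 − 0.2086) = 1.264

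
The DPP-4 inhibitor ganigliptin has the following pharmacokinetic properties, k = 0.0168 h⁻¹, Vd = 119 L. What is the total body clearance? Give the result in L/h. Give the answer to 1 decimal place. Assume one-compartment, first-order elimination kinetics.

CL = k × Vd = 0.0168 × 119 = 1.999 L/h

2.0 L/h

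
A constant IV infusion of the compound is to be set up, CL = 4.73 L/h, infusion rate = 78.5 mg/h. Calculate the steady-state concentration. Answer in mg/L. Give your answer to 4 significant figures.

16.60 mg/L

At steady state Css = R₀ / CL = 78.5 / 4.730 = 16.60 mg/L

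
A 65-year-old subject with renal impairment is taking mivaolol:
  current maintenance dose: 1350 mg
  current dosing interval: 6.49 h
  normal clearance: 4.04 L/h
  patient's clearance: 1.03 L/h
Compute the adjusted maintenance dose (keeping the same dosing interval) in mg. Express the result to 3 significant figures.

To keep the same average steady-state level, dosing rate must scale with clearance.
CL ratio = 1.03 / 4.04 = 0.2550
New dose (same interval) = 1350 × 0.2550 = 344.3 mg

344 mg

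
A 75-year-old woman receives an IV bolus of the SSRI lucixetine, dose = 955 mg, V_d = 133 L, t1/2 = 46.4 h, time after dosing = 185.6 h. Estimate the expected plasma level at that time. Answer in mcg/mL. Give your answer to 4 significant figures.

0.4488 mcg/mL

C₀ = Dose / Vd = 955.0 / 133 = 7.180 mg/L
k = ln2 / t½ = 0.693147 / 46.4 = 0.01494 h⁻¹
t / t½ = 185.6 / 46.4 = 4 half-lives
C = C₀ × (1/2)^4 = 7.180 × 0.06250 = 0.4488 mg/L
(0.4488 mg/L = 0.4488 mcg/mL)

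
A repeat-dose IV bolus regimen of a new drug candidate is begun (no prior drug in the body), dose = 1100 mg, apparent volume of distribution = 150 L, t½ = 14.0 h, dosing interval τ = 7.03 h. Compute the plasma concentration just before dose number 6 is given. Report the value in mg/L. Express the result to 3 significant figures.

14.5 mg/L

C₀ per dose = Dose / Vd = 1100 / 150 = 7.333 mg/L
k = ln2 / t½ = 0.693147 / 14.0 = 0.04951 h⁻¹
Fraction remaining after one interval: r = e^(−kτ) = e^(−0.04951 × 7.03) = 0.7061
Before dose 6, 5 doses have been given (aged 1τ, 2τ, 3τ, 4τ, 5τ).
C_trough = C₀ × (r + r² + … + r^5) = C₀ × r(1−r^5)/(1−r)
        = 7.333 × 0.7061 × (1 − 0.1755) / (1 − 0.7061) = 14.53 mg/L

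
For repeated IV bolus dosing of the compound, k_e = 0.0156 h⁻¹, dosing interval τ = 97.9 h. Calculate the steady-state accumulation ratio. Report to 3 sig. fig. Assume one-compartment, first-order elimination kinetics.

e^(−kτ) = e^(−0.01560 × 97.9) = 0.2171
Accumulation ratio R = 1 / (1 − e^(−kτ)) = 1 / (1 − 0.2171) = 1.277

1.28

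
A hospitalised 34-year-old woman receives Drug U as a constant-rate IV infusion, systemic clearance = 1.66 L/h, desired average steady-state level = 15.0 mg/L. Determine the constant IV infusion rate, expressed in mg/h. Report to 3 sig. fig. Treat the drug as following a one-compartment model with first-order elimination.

24.9 mg/h

At steady state, infusion rate R₀ = Css × CL = 15.0 × 1.660 = 24.90 mg/h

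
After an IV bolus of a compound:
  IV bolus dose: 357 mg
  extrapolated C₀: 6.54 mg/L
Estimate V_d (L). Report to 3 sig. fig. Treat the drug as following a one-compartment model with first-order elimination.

Vd = Dose / C₀ = 357.0 / 6.54 = 54.59 L

54.6 L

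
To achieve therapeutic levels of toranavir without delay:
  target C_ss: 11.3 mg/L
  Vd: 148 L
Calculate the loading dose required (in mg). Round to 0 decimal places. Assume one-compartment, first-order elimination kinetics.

LD = Css × Vd = 11.3 × 148 = 1672 mg

1672 mg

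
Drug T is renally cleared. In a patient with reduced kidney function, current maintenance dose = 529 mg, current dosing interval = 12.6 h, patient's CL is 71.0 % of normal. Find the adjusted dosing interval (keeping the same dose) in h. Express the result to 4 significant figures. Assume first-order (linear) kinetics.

17.75 h

To keep the same average steady-state level, dosing rate must scale with clearance.
CL ratio = 71.0 / 100 = 0.7100
New interval (same dose) = 12.6 / 0.7100 = 17.75 h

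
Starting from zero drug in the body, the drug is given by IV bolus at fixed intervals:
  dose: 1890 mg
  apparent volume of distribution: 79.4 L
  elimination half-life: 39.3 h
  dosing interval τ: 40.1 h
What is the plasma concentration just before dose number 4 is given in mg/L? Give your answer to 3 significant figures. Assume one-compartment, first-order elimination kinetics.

C₀ per dose = Dose / Vd = 1890 / 79.4 = 23.80 mg/L
k = ln2 / t½ = 0.693147 / 39.3 = 0.01764 h⁻¹
Fraction remaining after one interval: r = e^(−kτ) = e^(−0.01764 × 40.1) = 0.4929
Before dose 4, 3 doses have been given (aged 1τ, 2τ, 3τ).
C_trough = C₀ × (r + r² + … + r^3) = C₀ × r(1−r^3)/(1−r)
        = 23.80 × 0.4929 × (1 − 0.1198) / (1 − 0.4929) = 20.36 mg/L

20.4 mg/L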